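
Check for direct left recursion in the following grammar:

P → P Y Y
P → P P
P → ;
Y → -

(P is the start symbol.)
Yes, P is left-recursive

Direct left recursion occurs when N → N α for some non-terminal N (the right-hand side begins with the left-hand side itself).

P → P Y Y: LEFT RECURSIVE (starts with P)
P → P P: LEFT RECURSIVE (starts with P)
P → ;: starts with ';'
Y → -: starts with '-'

The grammar has direct left recursion on: P.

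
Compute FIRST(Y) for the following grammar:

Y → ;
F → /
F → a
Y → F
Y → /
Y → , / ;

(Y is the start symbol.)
{ ',', '/', ';', 'a' }

FIRST sets of the other non-terminals involved (by the same procedure, iterated to a fixed point):
  FIRST(F) = { '/', 'a' }

From Y → ;:
  - ';' is a terminal: add ';' and stop
From Y → F:
  - F is a non-terminal: add FIRST(F) \ {ε} = { '/', 'a' }
    F is not nullable, so stop
From Y → /:
  - '/' is a terminal: add '/' and stop
From Y → , / ;:
  - ',' is a terminal: add ',' and stop

Collecting: FIRST(Y) = { ',', '/', ';', 'a' }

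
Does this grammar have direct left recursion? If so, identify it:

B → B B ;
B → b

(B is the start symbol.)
Yes, B is left-recursive

B → B B ;: LEFT RECURSIVE (starts with B)
B → b: starts with b

The grammar has direct left recursion on: B.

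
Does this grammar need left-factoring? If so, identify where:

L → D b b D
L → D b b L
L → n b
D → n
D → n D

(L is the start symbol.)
Left-factoring is needed when two productions for the same non-terminal
share a common prefix on the right-hand side.

Productions for L:
  L → D b b D
  L → D b b L
  L → n b
Productions for D:
  D → n
  D → n D

Found common prefix 'D b b' in productions for L
Found common prefix 'n' in productions for D

Answer: Yes, L has productions with common prefix 'D b b'; D has productions with common prefix 'n'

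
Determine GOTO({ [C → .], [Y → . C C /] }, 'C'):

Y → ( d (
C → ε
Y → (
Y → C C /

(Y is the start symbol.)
{ [C → .], [Y → C . C /] }

GOTO(I, 'C') = CLOSURE({ [A → αX.β] : [A → α.Xβ] ∈ I, X = 'C' })

Items with dot before 'C', with the dot advanced:
  [Y → . C C /] → [Y → C . C /]
Closure of the advanced items:
  [Y → C . C /] has the dot before C: add [C → .]

GOTO = { [C → .], [Y → C . C /] }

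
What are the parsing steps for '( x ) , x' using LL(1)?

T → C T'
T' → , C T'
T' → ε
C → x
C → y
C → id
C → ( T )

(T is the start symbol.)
Stack is shown with the top on the left.

Stack        Input        Action
--------------------------------
T $          ( x ) , x $  output T → C T'
C T' $       ( x ) , x $  output C → ( T )
( T ) T' $   ( x ) , x $  match '('
T ) T' $     x ) , x $    output T → C T'
C T' ) T' $  x ) , x $    output C → x
x T' ) T' $  x ) , x $    match 'x'
T' ) T' $    ) , x $      output T' → ε
) T' $       ) , x $      match ')'
T' $         , x $        output T' → , C T'
, C T' $     , x $        match ','
C T' $       x $          output C → x
x T' $       x $          match 'x'
T' $         $            output T' → ε
$            $            accept

The string is accepted.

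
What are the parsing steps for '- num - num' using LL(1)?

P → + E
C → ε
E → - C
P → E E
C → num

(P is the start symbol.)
Stack is shown with the top on the left.

Stack    Input          Action
------------------------------
P $      - num - num $  output P → E E
E E $    - num - num $  output E → - C
- C E $  - num - num $  match '-'
C E $    num - num $    output C → num
num E $  num - num $    match 'num'
E $      - num $        output E → - C
- C $    - num $        match '-'
C $      num $          output C → num
num $    num $          match 'num'
$        $              accept

The string is accepted.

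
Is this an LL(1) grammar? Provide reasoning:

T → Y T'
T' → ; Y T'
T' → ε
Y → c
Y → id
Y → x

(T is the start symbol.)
Yes, the grammar is LL(1).

Relevant sets:
  FOLLOW(T') = { $ }

For T':
  PREDICT(T' → ';' Y T') = { ';' }
  PREDICT(T' → ε) = { $ }
For Y:
  PREDICT(Y → c) = { 'c' }
  PREDICT(Y → id) = { 'id' }
  PREDICT(Y → x) = { 'x' }
T has a single production, so nothing to check there.

All predict sets are disjoint. The grammar IS LL(1).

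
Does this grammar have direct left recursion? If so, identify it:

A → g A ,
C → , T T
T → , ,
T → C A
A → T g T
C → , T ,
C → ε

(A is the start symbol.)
No direct left recursion

A → g A ,: starts with g
C → , T T: starts with ','
T → , ,: starts with ','
T → C A: starts with C
A → T g T: starts with T
C → , T ,: starts with ','
C → ε: starts with ε

No direct left recursion found.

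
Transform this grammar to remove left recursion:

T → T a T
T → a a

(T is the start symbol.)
T is directly left-recursive. The standard transformation for
  A → A α₁ | ... | A α_m | β₁ | ... | β_n
is
  A  → β₁ A' | ... | β_n A'
  A' → α₁ A' | ... | α_m A' | ε

T → a a becomes T → a a T'
T → T a T becomes T' → a T T'
Add T' → ε

Resulting grammar:
T → a a T'
T' → a T T'
T' → ε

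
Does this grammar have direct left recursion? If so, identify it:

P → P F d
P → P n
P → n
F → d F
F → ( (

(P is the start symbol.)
Yes, P is left-recursive

Direct left recursion occurs when N → N α for some non-terminal N (the right-hand side begins with the left-hand side itself).

P → P F d: LEFT RECURSIVE (starts with P)
P → P n: LEFT RECURSIVE (starts with P)
P → n: starts with n
F → d F: starts with d
F → ( (: starts with '('

The grammar has direct left recursion on: P.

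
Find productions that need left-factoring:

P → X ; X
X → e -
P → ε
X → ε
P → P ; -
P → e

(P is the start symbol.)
Left-factoring is needed when two productions for the same non-terminal
share a common prefix on the right-hand side.

Productions for P:
  P → X ; X
  P → ε
  P → P ; -
  P → e
Productions for X:
  X → e -
  X → ε

No common prefixes found.

Answer: No, left-factoring is not needed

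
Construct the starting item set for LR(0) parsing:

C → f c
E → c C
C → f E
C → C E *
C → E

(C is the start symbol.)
First, augment the grammar with C' → C
I₀ = CLOSURE({ [C' → . C] }):
  [C' → . C] has the dot before C: add [C → . f c], [C → . f E], [C → . C E *], [C → . E]
  [C → . E] has the dot before E: add [E → . c C]
No further items can be added.

I₀ = { [C → . C E *], [C → . E], [C → . f E], [C → . f c], [C' → . C], [E → . c C] }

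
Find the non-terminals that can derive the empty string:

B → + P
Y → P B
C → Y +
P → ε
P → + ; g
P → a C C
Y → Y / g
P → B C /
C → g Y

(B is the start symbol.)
ε-productions: P → ε
So P is immediately nullable.
No further non-terminal can be added: every production for the remaining non-terminals contains a terminal or a non-nullable non-terminal.
Nullable = { 'P' }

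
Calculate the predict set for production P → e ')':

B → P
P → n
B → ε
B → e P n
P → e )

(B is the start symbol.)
PREDICT(P → e ')') = (FIRST(RHS) \ {ε}) ∪ (FOLLOW(P) if ε ∈ FIRST(RHS), i.e. RHS ⇒* ε)
FIRST(e ')') = { 'e' }
ε ∉ FIRST(e ')'), so FOLLOW(P) is not added.
PREDICT(P → e ')') = { 'e' }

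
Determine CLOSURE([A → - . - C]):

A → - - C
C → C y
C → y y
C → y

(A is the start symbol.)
Start with: [A → - . - C]
The dot precedes the terminal '-', so nothing is added.

CLOSURE = { [A → - . - C] }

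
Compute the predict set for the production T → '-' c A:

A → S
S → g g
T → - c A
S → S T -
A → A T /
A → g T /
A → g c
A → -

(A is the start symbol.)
PREDICT(T → '-' c A) = (FIRST(RHS) \ {ε}) ∪ (FOLLOW(T) if ε ∈ FIRST(RHS), i.e. RHS ⇒* ε)
FIRST('-' c A) = { '-' }
ε ∉ FIRST('-' c A), so FOLLOW(T) is not added.
PREDICT(T → '-' c A) = { '-' }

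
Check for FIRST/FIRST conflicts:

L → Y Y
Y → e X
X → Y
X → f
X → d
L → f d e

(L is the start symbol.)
No FIRST/FIRST conflicts.

FIRST sets of the non-terminals at (or reachable through a nullable prefix from) the front of some alternative:
  FIRST(Y) = { 'e' }

Productions for L:
  L → Y Y: FIRST = { 'e' }
  L → f d e: FIRST = { 'f' }
Productions for X:
  X → Y: FIRST = { 'e' }
  X → f: FIRST = { 'f' }
  X → d: FIRST = { 'd' }
Y has only one production, so no FIRST/FIRST conflict is possible there.

All alternatives of each non-terminal have pairwise disjoint FIRST sets.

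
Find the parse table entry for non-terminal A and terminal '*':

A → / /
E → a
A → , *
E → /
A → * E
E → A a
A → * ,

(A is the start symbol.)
To find M[A, '*'], we find productions for A where '*' is in the predict set (PREDICT(N → α) = (FIRST(α) \ {ε}) ∪ (FOLLOW(N) if α ⇒* ε)).

A → / /: PREDICT = { '/' }
A → , *: PREDICT = { ',' }
A → * E: PREDICT = { '*' }
  '*' is in predict set, so this production goes in M[A, '*']
A → * ,: PREDICT = { '*' }
  '*' is in predict set, so this production goes in M[A, '*']

M[A, '*'] = A → * E, A → * ,  (a multiply-defined cell — the grammar is not LL(1))

Answer: A → * E, A → * ,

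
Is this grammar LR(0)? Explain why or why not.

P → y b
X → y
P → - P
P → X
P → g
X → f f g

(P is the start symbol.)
A grammar is LR(0) if no state in the canonical LR(0) collection has:
  - both a shift item (dot before a terminal) and a complete item (shift-reduce conflict), or
  - two or more complete items (reduce-reduce conflict; the accept item [P' → P .] counts as a complete item here).

Augment with P' → P and build the canonical LR(0) collection (I0 = CLOSURE({[P' → . P]}), then GOTO on every symbol after a dot until no new states appear). It has 11 states:
  I0: { [P → . - P], [P → . X], [P → . g], [P → . y b], [P' → . P], [X → . f f g], [X → . y] }  — shift
  I1: { [P → - . P], [P → . - P], [P → . X], [P → . g], [P → . y b], [X → . f f g], [X → . y] }  — shift
  I2: { [P' → P .] }  — accept
  I3: { [P → X .] }  — reduce
  I4: { [X → f . f g] }  — shift
  I5: { [P → g .] }  — reduce
  I6: { [P → y . b], [X → y .] }  — shift, reduce
  I7: { [P → y b .] }  — reduce
  I8: { [X → f f . g] }  — shift
  I9: { [X → f f g .] }  — reduce
  I10: { [P → - P .] }  — reduce

Conflict in state I6:
  Shift-reduce conflict between [X → y .] and [P → y . b]
So the grammar is NOT LR(0).

Answer: No. Shift-reduce conflict between [X → y .] and [P → y . b]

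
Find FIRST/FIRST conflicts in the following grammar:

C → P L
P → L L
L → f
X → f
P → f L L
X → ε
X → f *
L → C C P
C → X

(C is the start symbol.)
Yes. C → P L / C → X on { 'f' }; P → L L / P → f L L on { 'f' }; L → f / L → C C P on { 'f' }; X → f / X → f '*' on { 'f' }

FIRST sets of the non-terminals at (or reachable through a nullable prefix from) the front of some alternative:
  FIRST(P) = { 'f' }
  FIRST(X) = { 'f', ε }
  FIRST(L) = { 'f' }
  FIRST(C) = { 'f', ε }

Productions for C:
  C → P L: FIRST = { 'f' }
  C → X: FIRST = { 'f', ε }
Productions for P:
  P → L L: FIRST = { 'f' }
  P → f L L: FIRST = { 'f' }
Productions for L:
  L → f: FIRST = { 'f' }
  L → C C P: FIRST = { 'f' }
Productions for X:
  X → f: FIRST = { 'f' }
  X → ε: FIRST = { ε }
  X → f *: FIRST = { 'f' }

Conflict for C: C → P L and C → X
  Overlap: { 'f' }
Conflict for P: P → L L and P → f L L
  Overlap: { 'f' }
Conflict for L: L → f and L → C C P
  Overlap: { 'f' }
Conflict for X: X → f and X → f *
  Overlap: { 'f' }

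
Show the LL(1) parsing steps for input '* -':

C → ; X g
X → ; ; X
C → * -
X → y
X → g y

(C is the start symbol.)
Stack is shown with the top on the left.

Stack  Input  Action
--------------------
C $    * - $  output C → * -
* - $  * - $  match '*'
- $    - $    match '-'
$      $      accept

The string is accepted.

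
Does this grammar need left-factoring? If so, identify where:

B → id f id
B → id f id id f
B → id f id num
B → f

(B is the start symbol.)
Yes, B has productions with common prefix 'id f id'

Left-factoring is needed when two productions for the same non-terminal
share a common prefix on the right-hand side.

Productions for B:
  B → id f id
  B → id f id id f
  B → id f id num
  B → f

Found common prefix 'id f id' in productions for B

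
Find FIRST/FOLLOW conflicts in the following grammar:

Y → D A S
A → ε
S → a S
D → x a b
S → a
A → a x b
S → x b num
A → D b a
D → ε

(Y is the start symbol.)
Yes. A → a x b with FOLLOW(A) on { 'a' }; A → D b a with FOLLOW(A) on { 'x' }; D → x a b with FOLLOW(D) on { 'x' }

A FIRST/FOLLOW conflict occurs when a non-terminal N has a nullable alternative N → β (β ⇒* ε) and another alternative N → α with FIRST(α) ∩ FOLLOW(N) ≠ ∅: on such a lookahead the parser cannot decide between expanding α and letting N vanish via β.

Nullable non-terminals: A, D.
FIRST sets used below: FIRST(D) = { 'x', ε }

A: nullable alternative(s) A → ε; FOLLOW(A) = { 'a', 'x' }
  A → ε: FIRST \ {ε} = { } — this is the only nullable alternative, skip
  A → a x b: FIRST \ {ε} = { 'a' } — overlaps FOLLOW(A) on { 'a' }: CONFLICT
  A → D b a: FIRST \ {ε} = { 'b', 'x' } — overlaps FOLLOW(A) on { 'x' }: CONFLICT

D: nullable alternative(s) D → ε; FOLLOW(D) = { 'a', 'b', 'x' }
  D → x a b: FIRST \ {ε} = { 'x' } — overlaps FOLLOW(D) on { 'x' }: CONFLICT
  D → ε: FIRST \ {ε} = { } — this is the only nullable alternative, skip

S, Y have no nullable alternative, so no FIRST/FOLLOW check is needed there.

So the grammar has 3 FIRST/FOLLOW conflicts (marked CONFLICT above).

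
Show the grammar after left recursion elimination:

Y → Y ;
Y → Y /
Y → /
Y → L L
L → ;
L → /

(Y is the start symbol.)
Y is directly left-recursive. The standard transformation for
  A → A α₁ | ... | A α_m | β₁ | ... | β_n
is
  A  → β₁ A' | ... | β_n A'
  A' → α₁ A' | ... | α_m A' | ε

Y → / becomes Y → / Y'
Y → L L becomes Y → L L Y'
Y → Y ; becomes Y' → ; Y'
Y → Y / becomes Y' → / Y'
Add Y' → ε

Productions for other non-terminals are unchanged:
  L → ;
  L → /

Resulting grammar:
Y → / Y'
Y → L L Y'
Y' → ; Y'
Y' → / Y'
Y' → ε
L → ;
L → /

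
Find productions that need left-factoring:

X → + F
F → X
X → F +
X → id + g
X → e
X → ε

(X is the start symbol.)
Left-factoring is needed when two productions for the same non-terminal
share a common prefix on the right-hand side.

Productions for X:
  X → + F
  X → F +
  X → id + g
  X → e
  X → ε

No common prefixes found.

Answer: No, left-factoring is not needed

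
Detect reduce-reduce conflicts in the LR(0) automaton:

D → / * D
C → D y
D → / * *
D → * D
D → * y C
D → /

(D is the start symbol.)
No reduce-reduce conflicts

Augment with D' → D and build the canonical LR(0) collection (I0 = CLOSURE({[D' → . D]}), then GOTO on every symbol after a dot until no new states appear). It has 12 states:
  I0: { [D → . * D], [D → . * y C], [D → . / * *], [D → . / * D], [D → . /], [D' → . D] }  — shift
  I1: { [D → * . D], [D → * . y C], [D → . * D], [D → . * y C], [D → . / * *], [D → . / * D], [D → . /] }  — shift
  I2: { [D → / . * *], [D → / . * D], [D → / .] }  — shift, reduce
  I3: { [D' → D .] }  — accept
  I4: { [D → . * D], [D → . * y C], [D → . / * *], [D → . / * D], [D → . /], [D → / * . *], [D → / * . D] }  — shift
  I5: { [D → * . D], [D → * . y C], [D → . * D], [D → . * y C], [D → . / * *], [D → . / * D], [D → . /], [D → / * * .] }  — shift, reduce
  I6: { [D → / * D .] }  — reduce
  I7: { [D → * D .] }  — reduce
  I8: { [C → . D y], [D → * y . C], [D → . * D], [D → . * y C], [D → . / * *], [D → . / * D], [D → . /] }  — shift
  I9: { [D → * y C .] }  — reduce
  I10: { [C → D . y] }  — shift
  I11: { [C → D y .] }  — reduce

No state contains more than one complete item.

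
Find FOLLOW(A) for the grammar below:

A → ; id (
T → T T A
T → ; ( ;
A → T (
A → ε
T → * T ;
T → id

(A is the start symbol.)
To compute FOLLOW(A), find every occurrence of A on a right-hand side N → α A β: add FIRST(β) \ {ε}, and if β is empty or nullable also add FOLLOW(N). Iterate to a fixed point.

A is the start symbol, so $ ∈ FOLLOW(A).
In T → T T A: A is at the end, add FOLLOW(T)

The FOLLOW sets referred to above (computed the same way, to a fixed point):
  FOLLOW(T) = { '(', '*', ';', 'id' }

Taking the union: FOLLOW(A) = { $, '(', '*', ';', 'id' }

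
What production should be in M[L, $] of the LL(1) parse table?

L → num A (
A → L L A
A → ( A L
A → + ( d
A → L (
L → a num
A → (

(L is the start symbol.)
Empty (error entry)

To find M[L, $], we find productions for L where $ is in the predict set (PREDICT(N → α) = (FIRST(α) \ {ε}) ∪ (FOLLOW(N) if α ⇒* ε)).

L → num A (: PREDICT = { 'num' }
L → a num: PREDICT = { 'a' }

M[L, $] is empty (no production applies)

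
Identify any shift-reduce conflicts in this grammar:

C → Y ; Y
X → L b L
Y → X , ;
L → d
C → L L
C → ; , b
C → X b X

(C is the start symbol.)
No shift-reduce conflicts

A shift-reduce conflict occurs when an LR(0) state has both:
  - a complete (reduce) item [A → α .] (dot at the end), and
  - a shift item [B → β . c γ] (dot before a terminal).

Augment with C' → C and build the canonical LR(0) collection (I0 = CLOSURE({[C' → . C]}), then GOTO on every symbol after a dot until no new states appear). It has 20 states:
  I0: { [C → . ; , b], [C → . L L], [C → . X b X], [C → . Y ; Y], [C' → . C], [L → . d], [X → . L b L], [Y → . X , ;] }  — shift
  I1: { [C → ; . , b] }  — shift
  I2: { [C' → C .] }  — accept
  I3: { [C → L . L], [L → . d], [X → L . b L] }  — shift
  I4: { [C → X . b X], [Y → X . , ;] }  — shift
  I5: { [C → Y . ; Y] }  — shift
  I6: { [L → d .] }  — reduce
  I7: { [C → Y ; . Y], [L → . d], [X → . L b L], [Y → . X , ;] }  — shift
  I8: { [X → L . b L] }  — shift
  I9: { [Y → X . , ;] }  — shift
  I10: { [C → Y ; Y .] }  — reduce
  I11: { [Y → X , . ;] }  — shift
  I12: { [Y → X , ; .] }  — reduce
  I13: { [L → . d], [X → L b . L] }  — shift
  I14: { [X → L b L .] }  — reduce
  I15: { [C → X b . X], [L → . d], [X → . L b L] }  — shift
  I16: { [C → X b X .] }  — reduce
  I17: { [C → L L .] }  — reduce
  I18: { [C → ; , . b] }  — shift
  I19: { [C → ; , b .] }  — reduce

No state contains both a complete item and a shift item.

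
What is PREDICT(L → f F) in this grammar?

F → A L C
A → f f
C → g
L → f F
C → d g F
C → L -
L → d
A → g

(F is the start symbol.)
{ 'f' }

PREDICT(L → f F) = (FIRST(RHS) \ {ε}) ∪ (FOLLOW(L) if ε ∈ FIRST(RHS), i.e. RHS ⇒* ε)
FIRST(f F) = { 'f' }
ε ∉ FIRST(f F), so FOLLOW(L) is not added.
PREDICT(L → f F) = { 'f' }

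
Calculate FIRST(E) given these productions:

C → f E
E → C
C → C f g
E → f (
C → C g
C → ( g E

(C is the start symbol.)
FIRST sets of the other non-terminals involved (by the same procedure, iterated to a fixed point):
  FIRST(C) = { '(', 'f' }

From E → C:
  - C is a non-terminal: add FIRST(C) \ {ε} = { '(', 'f' }
    C is not nullable, so stop
From E → f (:
  - f is a terminal: add 'f' and stop

Collecting: FIRST(E) = { '(', 'f' }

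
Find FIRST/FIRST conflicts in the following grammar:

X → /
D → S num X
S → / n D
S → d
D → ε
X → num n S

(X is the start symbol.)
A FIRST/FIRST conflict occurs when two productions N → α and N → β for the same non-terminal have FIRST(α) ∩ FIRST(β) ≠ ∅ (with ε ∈ FIRST of a nullable right-hand side, so two nullable alternatives also conflict).

FIRST sets of the non-terminals at (or reachable through a nullable prefix from) the front of some alternative:
  FIRST(S) = { '/', 'd' }

Productions for X:
  X → /: FIRST = { '/' }
  X → num n S: FIRST = { 'num' }
Productions for D:
  D → S num X: FIRST = { '/', 'd' }
  D → ε: FIRST = { ε }
Productions for S:
  S → / n D: FIRST = { '/' }
  S → d: FIRST = { 'd' }

All alternatives of each non-terminal have pairwise disjoint FIRST sets.

Answer: No FIRST/FIRST conflicts.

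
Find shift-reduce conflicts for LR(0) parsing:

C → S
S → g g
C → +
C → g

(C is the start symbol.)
A shift-reduce conflict occurs when an LR(0) state has both:
  - a complete (reduce) item [A → α .] (dot at the end), and
  - a shift item [B → β . c γ] (dot before a terminal).

Augment with C' → C and build the canonical LR(0) collection (I0 = CLOSURE({[C' → . C]}), then GOTO on every symbol after a dot until no new states appear). It has 6 states:
  I0: { [C → . +], [C → . S], [C → . g], [C' → . C], [S → . g g] }  — shift
  I1: { [C → + .] }  — reduce
  I2: { [C' → C .] }  — accept
  I3: { [C → S .] }  — reduce
  I4: { [C → g .], [S → g . g] }  — shift, reduce
  I5: { [S → g g .] }  — reduce

I4 contains reduce item [C → g .] and shift item [S → g . g] — shift-reduce conflict.

Answer: Yes — I4: [C → g .] vs [S → g . g]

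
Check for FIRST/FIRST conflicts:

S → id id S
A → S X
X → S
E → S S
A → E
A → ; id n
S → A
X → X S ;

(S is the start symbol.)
Yes. S → id id S / S → A on { 'id' }; A → S X / A → E on { ';', 'id' }; A → S X / A → ';' id n on { ';' }; A → E / A → ';' id n on { ';' }; X → S / X → X S ';' on { ';', 'id' }

FIRST sets of the non-terminals at (or reachable through a nullable prefix from) the front of some alternative:
  FIRST(A) = { ';', 'id' }
  FIRST(S) = { ';', 'id' }
  FIRST(E) = { ';', 'id' }
  FIRST(X) = { ';', 'id' }

Productions for S:
  S → id id S: FIRST = { 'id' }
  S → A: FIRST = { ';', 'id' }
Productions for A:
  A → S X: FIRST = { ';', 'id' }
  A → E: FIRST = { ';', 'id' }
  A → ; id n: FIRST = { ';' }
Productions for X:
  X → S: FIRST = { ';', 'id' }
  X → X S ;: FIRST = { ';', 'id' }
E has only one production, so no FIRST/FIRST conflict is possible there.

Conflict for S: S → id id S and S → A
  Overlap: { 'id' }
Conflict for A: A → S X and A → E
  Overlap: { ';', 'id' }
Conflict for A: A → S X and A → ; id n
  Overlap: { ';' }
Conflict for A: A → E and A → ; id n
  Overlap: { ';' }
Conflict for X: X → S and X → X S ;
  Overlap: { ';', 'id' }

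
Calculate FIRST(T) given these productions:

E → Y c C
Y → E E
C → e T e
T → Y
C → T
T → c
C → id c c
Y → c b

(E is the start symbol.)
FIRST sets of the other non-terminals involved (by the same procedure, iterated to a fixed point):
  FIRST(Y) = { 'c' }

From T → Y:
  - Y is a non-terminal: add FIRST(Y) \ {ε} = { 'c' }
    Y is not nullable, so stop
From T → c:
  - c is a terminal: add 'c' and stop

Collecting: FIRST(T) = { 'c' }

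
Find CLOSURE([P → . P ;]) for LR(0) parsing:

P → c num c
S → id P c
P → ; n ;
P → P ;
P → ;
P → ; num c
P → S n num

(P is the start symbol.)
{ [P → . ; n ;], [P → . ; num c], [P → . ;], [P → . P ;], [P → . S n num], [P → . c num c], [S → . id P c] }

Start with: [P → . P ;]
  [P → . P ;] has the dot before P: add [P → . c num c], [P → . ; n ;], [P → . ;], [P → . ; num c], [P → . S n num]
  [P → . S n num] has the dot before S: add [S → . id P c]
No further items can be added.

CLOSURE = { [P → . ; n ;], [P → . ; num c], [P → . ;], [P → . P ;], [P → . S n num], [P → . c num c], [S → . id P c] }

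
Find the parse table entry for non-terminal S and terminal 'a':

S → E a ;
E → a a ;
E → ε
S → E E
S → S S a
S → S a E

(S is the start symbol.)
S → E a ;, S → E E, S → S S a, S → S a E

To find M[S, 'a'], we find productions for S where 'a' is in the predict set (PREDICT(N → α) = (FIRST(α) \ {ε}) ∪ (FOLLOW(N) if α ⇒* ε)).

Relevant sets:
  FIRST(E) = { 'a', ε }
  FIRST(S) = { 'a', ε }
  FOLLOW(S) = { $, 'a' }

S → E a ;: PREDICT = { 'a' }
  'a' is in predict set, so this production goes in M[S, 'a']
S → E E: PREDICT = { $, 'a' }
  'a' is in predict set, so this production goes in M[S, 'a']
S → S S a: PREDICT = { 'a' }
  'a' is in predict set, so this production goes in M[S, 'a']
S → S a E: PREDICT = { 'a' }
  'a' is in predict set, so this production goes in M[S, 'a']

M[S, 'a'] = S → E a ;, S → E E, S → S S a, S → S a E  (a multiply-defined cell — the grammar is not LL(1))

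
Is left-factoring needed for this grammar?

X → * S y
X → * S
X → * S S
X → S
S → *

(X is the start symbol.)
Yes, X has productions with common prefix '* S'

Left-factoring is needed when two productions for the same non-terminal
share a common prefix on the right-hand side.

Productions for X:
  X → * S y
  X → * S
  X → * S S
  X → S

Found common prefix '* S' in productions for X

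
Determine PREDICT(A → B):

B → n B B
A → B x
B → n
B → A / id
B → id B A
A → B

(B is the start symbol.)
PREDICT(A → B) = (FIRST(RHS) \ {ε}) ∪ (FOLLOW(A) if ε ∈ FIRST(RHS), i.e. RHS ⇒* ε)
FIRST(B) = { 'id', 'n' }
FIRST(B) = { 'id', 'n' }
ε ∉ FIRST(B), so FOLLOW(A) is not added.
PREDICT(A → B) = { 'id', 'n' }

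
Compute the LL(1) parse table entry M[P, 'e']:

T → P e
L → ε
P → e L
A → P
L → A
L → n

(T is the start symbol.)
To find M[P, 'e'], we find productions for P where 'e' is in the predict set (PREDICT(N → α) = (FIRST(α) \ {ε}) ∪ (FOLLOW(N) if α ⇒* ε)).

P → e L: PREDICT = { 'e' }
  'e' is in predict set, so this production goes in M[P, 'e']

M[P, 'e'] = P → e L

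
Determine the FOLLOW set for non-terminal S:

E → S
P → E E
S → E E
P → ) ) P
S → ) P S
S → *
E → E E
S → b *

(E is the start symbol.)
To compute FOLLOW(S), find every occurrence of S on a right-hand side N → α S β: add FIRST(β) \ {ε}, and if β is empty or nullable also add FOLLOW(N). Iterate to a fixed point.

In E → S: S is at the end, add FOLLOW(E)
In S → ) P S: S is at the end; this adds FOLLOW(S) to itself — nothing new

The FOLLOW sets referred to above (computed the same way, to a fixed point):
  FOLLOW(E) = { $, ')', '*', 'b' }

Taking the union: FOLLOW(S) = { $, ')', '*', 'b' }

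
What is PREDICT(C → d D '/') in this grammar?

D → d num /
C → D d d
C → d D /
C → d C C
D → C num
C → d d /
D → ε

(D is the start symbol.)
{ 'd' }

PREDICT(C → d D '/') = (FIRST(RHS) \ {ε}) ∪ (FOLLOW(C) if ε ∈ FIRST(RHS), i.e. RHS ⇒* ε)
FIRST(d D '/') = { 'd' }
ε ∉ FIRST(d D '/'), so FOLLOW(C) is not added.
PREDICT(C → d D '/') = { 'd' }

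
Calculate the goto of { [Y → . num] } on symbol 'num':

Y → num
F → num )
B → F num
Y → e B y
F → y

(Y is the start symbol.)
{ [Y → num .] }

GOTO(I, 'num') = CLOSURE({ [A → αX.β] : [A → α.Xβ] ∈ I, X = 'num' })

Items with dot before 'num', with the dot advanced:
  [Y → . num] → [Y → num .]
Closure adds nothing (no advanced item has the dot before a non-terminal).

GOTO = { [Y → num .] }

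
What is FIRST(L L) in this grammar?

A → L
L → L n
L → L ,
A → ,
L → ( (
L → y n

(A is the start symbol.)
FIRST sets of the non-terminals involved (from the grammar, by fixed-point iteration):
  FIRST(L) = { '(', 'y' }

To compute FIRST(L L), process the symbols left to right:
Symbol L is a non-terminal. Add FIRST(L) \ {ε} = { '(', 'y' }
L is not nullable (ε ∉ FIRST(L)), so stop here.
FIRST(L L) = { '(', 'y' }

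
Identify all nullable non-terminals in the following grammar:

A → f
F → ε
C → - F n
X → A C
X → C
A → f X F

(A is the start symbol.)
ε-productions: F → ε
So F is immediately nullable.
No further non-terminal can be added: every production for the remaining non-terminals contains a terminal or a non-nullable non-terminal.
Nullable = { 'F' }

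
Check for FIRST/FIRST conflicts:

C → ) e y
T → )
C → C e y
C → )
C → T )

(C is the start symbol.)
Yes. C → ')' e y / C → C e y on { ')' }; C → ')' e y / C → ')' on { ')' }; C → ')' e y / C → T ')' on { ')' }; C → C e y / C → ')' on { ')' }; C → C e y / C → T ')' on { ')' }; C → ')' / C → T ')' on { ')' }

FIRST sets of the non-terminals at (or reachable through a nullable prefix from) the front of some alternative:
  FIRST(C) = { ')' }
  FIRST(T) = { ')' }

Productions for C:
  C → ) e y: FIRST = { ')' }
  C → C e y: FIRST = { ')' }
  C → ): FIRST = { ')' }
  C → T ): FIRST = { ')' }
T has only one production, so no FIRST/FIRST conflict is possible there.

Conflict for C: C → ) e y and C → C e y
  Overlap: { ')' }
Conflict for C: C → ) e y and C → )
  Overlap: { ')' }
Conflict for C: C → ) e y and C → T )
  Overlap: { ')' }
Conflict for C: C → C e y and C → )
  Overlap: { ')' }
Conflict for C: C → C e y and C → T )
  Overlap: { ')' }
Conflict for C: C → ) and C → T )
  Overlap: { ')' }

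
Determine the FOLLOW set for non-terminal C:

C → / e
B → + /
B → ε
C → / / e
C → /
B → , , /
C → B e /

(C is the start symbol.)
To compute FOLLOW(C), find every occurrence of C on a right-hand side N → α C β: add FIRST(β) \ {ε}, and if β is empty or nullable also add FOLLOW(N). Iterate to a fixed point.

C is the start symbol, so $ ∈ FOLLOW(C).
C does not occur on any right-hand side.

Taking the union: FOLLOW(C) = { $ }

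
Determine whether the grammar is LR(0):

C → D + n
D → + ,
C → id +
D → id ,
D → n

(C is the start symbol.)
A grammar is LR(0) if no state in the canonical LR(0) collection has:
  - both a shift item (dot before a terminal) and a complete item (shift-reduce conflict), or
  - two or more complete items (reduce-reduce conflict; the accept item [C' → C .] counts as a complete item here).

Augment with C' → C and build the canonical LR(0) collection (I0 = CLOSURE({[C' → . C]}), then GOTO on every symbol after a dot until no new states appear). It has 11 states:
  I0: { [C → . D + n], [C → . id +], [C' → . C], [D → . + ,], [D → . id ,], [D → . n] }  — shift
  I1: { [D → + . ,] }  — shift
  I2: { [C' → C .] }  — accept
  I3: { [C → D . + n] }  — shift
  I4: { [C → id . +], [D → id . ,] }  — shift
  I5: { [D → n .] }  — reduce
  I6: { [C → id + .] }  — reduce
  I7: { [D → id , .] }  — reduce
  I8: { [C → D + . n] }  — shift
  I9: { [C → D + n .] }  — reduce
  I10: { [D → + , .] }  — reduce

Every state is either a pure shift/goto state or contains exactly one complete item and nothing to shift — no conflicts. The grammar is LR(0).

Answer: Yes, the grammar is LR(0)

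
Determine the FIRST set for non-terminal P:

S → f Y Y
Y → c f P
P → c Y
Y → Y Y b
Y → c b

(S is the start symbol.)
To compute FIRST(P), examine every production with P on the left-hand side, reading each right-hand side left to right until a non-nullable symbol is reached.

From P → c Y:
  - c is a terminal: add 'c' and stop

Collecting: FIRST(P) = { 'c' }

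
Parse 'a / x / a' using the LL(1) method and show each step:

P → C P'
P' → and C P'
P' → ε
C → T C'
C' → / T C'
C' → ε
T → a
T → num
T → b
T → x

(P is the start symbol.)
LL(1) parsing maintains a stack (initially the start symbol over $) and the input. At each step: if the stack top is a terminal, match it against the current input token; if it is a non-terminal N, replace it with the RHS of M[N, lookahead] (the unique production whose predict set contains the lookahead).

Stack is shown with the top on the left.

Stack        Input        Action
--------------------------------
P $          a / x / a $  output P → C P'
C P' $       a / x / a $  output C → T C'
T C' P' $    a / x / a $  output T → a
a C' P' $    a / x / a $  match 'a'
C' P' $      / x / a $    output C' → / T C'
/ T C' P' $  / x / a $    match '/'
T C' P' $    x / a $      output T → x
x C' P' $    x / a $      match 'x'
C' P' $      / a $        output C' → / T C'
/ T C' P' $  / a $        match '/'
T C' P' $    a $          output T → a
a C' P' $    a $          match 'a'
C' P' $      $            output C' → ε
P' $         $            output P' → ε
$            $            accept

The string is accepted.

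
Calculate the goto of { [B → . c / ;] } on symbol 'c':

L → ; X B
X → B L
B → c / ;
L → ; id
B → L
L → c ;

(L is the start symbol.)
{ [B → c . / ;] }

GOTO(I, 'c') = CLOSURE({ [A → αX.β] : [A → α.Xβ] ∈ I, X = 'c' })

Items with dot before 'c', with the dot advanced:
  [B → . c / ;] → [B → c . / ;]
Closure adds nothing (no advanced item has the dot before a non-terminal).

GOTO = { [B → c . / ;] }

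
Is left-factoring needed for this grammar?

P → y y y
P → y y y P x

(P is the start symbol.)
Left-factoring is needed when two productions for the same non-terminal
share a common prefix on the right-hand side.

Productions for P:
  P → y y y
  P → y y y P x

Found common prefix 'y y y' in productions for P

Answer: Yes, P has productions with common prefix 'y y y'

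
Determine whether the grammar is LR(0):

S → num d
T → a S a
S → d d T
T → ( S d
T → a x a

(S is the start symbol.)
Yes, the grammar is LR(0)

A grammar is LR(0) if no state in the canonical LR(0) collection has:
  - both a shift item (dot before a terminal) and a complete item (shift-reduce conflict), or
  - two or more complete items (reduce-reduce conflict; the accept item [S' → S .] counts as a complete item here).

Augment with S' → S and build the canonical LR(0) collection (I0 = CLOSURE({[S' → . S]}), then GOTO on every symbol after a dot until no new states appear). It has 15 states:
  I0: { [S → . d d T], [S → . num d], [S' → . S] }  — shift
  I1: { [S' → S .] }  — accept
  I2: { [S → d . d T] }  — shift
  I3: { [S → num . d] }  — shift
  I4: { [S → num d .] }  — reduce
  I5: { [S → d d . T], [T → . ( S d], [T → . a S a], [T → . a x a] }  — shift
  I6: { [S → . d d T], [S → . num d], [T → ( . S d] }  — shift
  I7: { [S → d d T .] }  — reduce
  I8: { [S → . d d T], [S → . num d], [T → a . S a], [T → a . x a] }  — shift
  I9: { [T → a S . a] }  — shift
  I10: { [T → a x . a] }  — shift
  I11: { [T → a x a .] }  — reduce
  I12: { [T → a S a .] }  — reduce
  I13: { [T → ( S . d] }  — shift
  I14: { [T → ( S d .] }  — reduce

Every state is either a pure shift/goto state or contains exactly one complete item and nothing to shift — no conflicts. The grammar is LR(0).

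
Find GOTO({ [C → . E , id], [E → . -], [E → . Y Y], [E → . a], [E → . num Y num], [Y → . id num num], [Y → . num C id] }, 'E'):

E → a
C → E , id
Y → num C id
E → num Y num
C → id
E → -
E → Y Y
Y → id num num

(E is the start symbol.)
{ [C → E . , id] }

GOTO(I, 'E') = CLOSURE({ [A → αX.β] : [A → α.Xβ] ∈ I, X = 'E' })

Items with dot before 'E', with the dot advanced:
  [C → . E , id] → [C → E . , id]
Closure adds nothing (no advanced item has the dot before a non-terminal).

GOTO = { [C → E . , id] }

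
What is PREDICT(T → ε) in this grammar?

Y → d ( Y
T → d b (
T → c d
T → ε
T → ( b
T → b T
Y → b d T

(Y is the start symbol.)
{ $ }

PREDICT(T → ε) = (FIRST(RHS) \ {ε}) ∪ (FOLLOW(T) if ε ∈ FIRST(RHS), i.e. RHS ⇒* ε)
The right-hand side is ε (FIRST(ε) = { ε }), so the predict set is FOLLOW(T) = { $ }
PREDICT(T → ε) = { $ }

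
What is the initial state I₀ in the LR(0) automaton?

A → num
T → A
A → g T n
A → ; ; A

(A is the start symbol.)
First, augment the grammar with A' → A
I₀ = CLOSURE({ [A' → . A] }):
  [A' → . A] has the dot before A: add [A → . num], [A → . g T n], [A → . ; ; A]
No further items can be added.

I₀ = { [A → . ; ; A], [A → . g T n], [A → . num], [A' → . A] }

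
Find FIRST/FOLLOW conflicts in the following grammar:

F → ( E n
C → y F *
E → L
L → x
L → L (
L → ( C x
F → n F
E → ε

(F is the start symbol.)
Nullable non-terminals: E.
FIRST sets used below: FIRST(L) = { '(', 'x' }

E: nullable alternative(s) E → ε; FOLLOW(E) = { 'n' }
  E → L: FIRST \ {ε} = { '(', 'x' } — disjoint from FOLLOW(E)
  E → ε: FIRST \ {ε} = { } — this is the only nullable alternative, skip

C, F, L have no nullable alternative, so no FIRST/FOLLOW check is needed there.

No FIRST/FOLLOW conflicts found.

Answer: No FIRST/FOLLOW conflicts.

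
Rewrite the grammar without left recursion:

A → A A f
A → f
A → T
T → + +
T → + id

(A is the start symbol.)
A → f A'
A → T A'
A' → A f A'
A' → ε
T → + +
T → + id

A is directly left-recursive. The standard transformation for
  A → A α₁ | ... | A α_m | β₁ | ... | β_n
is
  A  → β₁ A' | ... | β_n A'
  A' → α₁ A' | ... | α_m A' | ε

A → f becomes A → f A'
A → T becomes A → T A'
A → A A f becomes A' → A f A'
Add A' → ε

Productions for other non-terminals are unchanged:
  T → + +
  T → + id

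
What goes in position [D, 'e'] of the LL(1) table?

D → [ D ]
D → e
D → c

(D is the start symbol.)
D → e

To find M[D, 'e'], we find productions for D where 'e' is in the predict set (PREDICT(N → α) = (FIRST(α) \ {ε}) ∪ (FOLLOW(N) if α ⇒* ε)).

D → [ D ]: PREDICT = { '[' }
D → e: PREDICT = { 'e' }
  'e' is in predict set, so this production goes in M[D, 'e']
D → c: PREDICT = { 'c' }

M[D, 'e'] = D → e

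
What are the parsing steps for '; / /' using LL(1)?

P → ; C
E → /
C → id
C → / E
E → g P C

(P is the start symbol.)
LL(1) parsing maintains a stack (initially the start symbol over $) and the input. At each step: if the stack top is a terminal, match it against the current input token; if it is a non-terminal N, replace it with the RHS of M[N, lookahead] (the unique production whose predict set contains the lookahead).

Stack is shown with the top on the left.

Stack  Input    Action
----------------------
P $    ; / / $  output P → ; C
; C $  ; / / $  match ';'
C $    / / $    output C → / E
/ E $  / / $    match '/'
E $    / $      output E → /
/ $    / $      match '/'
$      $        accept

The string is accepted.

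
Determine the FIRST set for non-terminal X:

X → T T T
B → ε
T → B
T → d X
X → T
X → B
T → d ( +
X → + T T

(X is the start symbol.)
To compute FIRST(X), examine every production with X on the left-hand side, reading each right-hand side left to right until a non-nullable symbol is reached.

FIRST sets of the other non-terminals involved (by the same procedure, iterated to a fixed point):
  FIRST(T) = { 'd', ε }
  FIRST(B) = { ε }

From X → T T T:
  - T is a non-terminal: add FIRST(T) \ {ε} = { 'd' }
    T is nullable, so continue to the next symbol
  - T is a non-terminal: add FIRST(T) \ {ε} = { 'd' }
    T is nullable, so continue to the next symbol
  - T is a non-terminal: add FIRST(T) \ {ε} = { 'd' }
    T is nullable and nothing follows, so the whole right-hand side can vanish: ε ∈ FIRST(X)
From X → T:
  - T is a non-terminal: add FIRST(T) \ {ε} = { 'd' }
    T is nullable and nothing follows, so the whole right-hand side can vanish: ε ∈ FIRST(X)
From X → B:
  - B is a non-terminal: add FIRST(B) \ {ε} = { }
    B is nullable and nothing follows, so the whole right-hand side can vanish: ε ∈ FIRST(X)
From X → + T T:
  - '+' is a terminal: add '+' and stop

Collecting: FIRST(X) = { '+', 'd', ε }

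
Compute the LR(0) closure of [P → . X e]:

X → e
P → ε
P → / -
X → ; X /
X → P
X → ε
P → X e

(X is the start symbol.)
To compute CLOSURE, for each item [A → α.Bβ] where B is a non-terminal, add [B → .γ] for all productions B → γ; repeat for the newly added items until nothing changes.

Start with: [P → . X e]
  [P → . X e] has the dot before X: add [X → . e], [X → . ; X /], [X → . P], [X → .]
  [X → . P] has the dot before P: add [P → .], [P → . / -]
No further items can be added.

CLOSURE = { [P → . / -], [P → . X e], [P → .], [X → . ; X /], [X → . P], [X → . e], [X → .] }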